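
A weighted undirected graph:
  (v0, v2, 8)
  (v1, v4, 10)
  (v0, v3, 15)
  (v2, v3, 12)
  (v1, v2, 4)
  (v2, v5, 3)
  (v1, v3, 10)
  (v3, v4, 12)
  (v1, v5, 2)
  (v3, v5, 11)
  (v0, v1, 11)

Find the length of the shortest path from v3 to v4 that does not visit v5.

12

A few of the v3→v4 routes:
v3-v1-v4: 10 + 10 = 20
v3-v4: 12
v3-v2-v1-v4: 12 + 4 + 10 = 26
Shortest: 12.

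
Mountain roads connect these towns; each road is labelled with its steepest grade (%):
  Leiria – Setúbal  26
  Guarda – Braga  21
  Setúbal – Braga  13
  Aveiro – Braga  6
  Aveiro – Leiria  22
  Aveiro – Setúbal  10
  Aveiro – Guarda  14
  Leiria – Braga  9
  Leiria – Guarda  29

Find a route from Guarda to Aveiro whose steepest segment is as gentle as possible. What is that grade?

14

Checking several routes:
Guarda→Braga→Setúbal→Aveiro: max(21, 13, 10) = 21
Guarda→Braga→Leiria→Aveiro: max(21, 9, 22) = 22
Guarda→Braga→Aveiro: max(21, 6) = 21
Guarda→Braga→Leiria→Setúbal→Aveiro: max(21, 9, 26, 10) = 26
Guarda→Aveiro: max(14) = 14
Guarda→Braga→Setúbal→Leiria→Aveiro: max(21, 13, 26, 22) = 26
Best route has worst link 14%.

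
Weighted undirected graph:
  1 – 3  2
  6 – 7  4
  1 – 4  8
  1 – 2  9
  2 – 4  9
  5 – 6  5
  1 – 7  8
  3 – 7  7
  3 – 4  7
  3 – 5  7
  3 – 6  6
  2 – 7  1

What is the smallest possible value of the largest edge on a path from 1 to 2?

Some routes from 1 to 2:
1 -> 3 -> 7 -> 2: max(2, 7, 1) = 7
1 -> 7 -> 2: max(8, 1) = 8
1 -> 3 -> 6 -> 7 -> 2: max(2, 6, 4, 1) = 6
1 -> 3 -> 5 -> 6 -> 7 -> 2: max(2, 7, 5, 4, 1) = 7
The minimum achievable maximum is 6.

6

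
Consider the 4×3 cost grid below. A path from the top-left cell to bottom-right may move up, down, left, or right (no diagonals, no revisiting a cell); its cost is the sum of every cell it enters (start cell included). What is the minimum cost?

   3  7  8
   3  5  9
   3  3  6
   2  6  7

Take [0,0] -> [1,0] -> [2,0] -> [3,0] -> [3,1] -> [3,2] for a total of 3 + 3 + 3 + 2 + 6 + 7 = 24.

24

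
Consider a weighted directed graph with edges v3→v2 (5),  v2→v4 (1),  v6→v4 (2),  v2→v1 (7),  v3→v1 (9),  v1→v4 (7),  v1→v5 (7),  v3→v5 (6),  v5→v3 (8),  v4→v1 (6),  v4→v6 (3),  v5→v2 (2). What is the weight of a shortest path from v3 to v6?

A few of the v3→v6 routes:
v3-v2-v1-v4-v6: 5 + 7 + 7 + 3 = 22
v3-v5-v2-v4-v6: 6 + 2 + 1 + 3 = 12
v3-v2-v4-v6: 5 + 1 + 3 = 9
v3-v1-v5-v2-v4-v6: 9 + 7 + 2 + 1 + 3 = 22
v3-v1-v4-v6: 9 + 7 + 3 = 19
Best route has total 9.

9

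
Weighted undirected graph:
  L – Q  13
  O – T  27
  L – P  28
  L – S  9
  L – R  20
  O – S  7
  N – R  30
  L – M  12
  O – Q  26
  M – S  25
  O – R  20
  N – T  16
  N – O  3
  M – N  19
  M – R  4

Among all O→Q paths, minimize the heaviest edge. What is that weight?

Some routes from O to Q:
O - R - L - Q: max(20, 20, 13) = 20
O - S - L - Q: max(7, 9, 13) = 13
O - R - M - L - Q: max(20, 4, 12, 13) = 20
O - N - M - L - Q: max(3, 19, 12, 13) = 19
O - N - M - R - L - Q: max(3, 19, 4, 20, 13) = 20
Smallest bottleneck: 13.

13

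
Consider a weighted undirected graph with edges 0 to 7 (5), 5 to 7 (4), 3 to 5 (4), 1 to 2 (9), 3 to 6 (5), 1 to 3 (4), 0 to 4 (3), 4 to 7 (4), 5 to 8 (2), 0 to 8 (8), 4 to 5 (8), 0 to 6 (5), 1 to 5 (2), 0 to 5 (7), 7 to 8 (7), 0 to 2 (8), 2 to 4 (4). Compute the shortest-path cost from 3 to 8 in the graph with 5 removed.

Checking several routes:
3 → 1 → 2 → 4 → 0 → 8: 4 + 9 + 4 + 3 + 8 = 28
3 → 6 → 0 → 8: 5 + 5 + 8 = 18
3 → 6 → 0 → 4 → 7 → 8: 5 + 5 + 3 + 4 + 7 = 24
3 → 6 → 0 → 7 → 8: 5 + 5 + 5 + 7 = 22
The minimum is 18.

18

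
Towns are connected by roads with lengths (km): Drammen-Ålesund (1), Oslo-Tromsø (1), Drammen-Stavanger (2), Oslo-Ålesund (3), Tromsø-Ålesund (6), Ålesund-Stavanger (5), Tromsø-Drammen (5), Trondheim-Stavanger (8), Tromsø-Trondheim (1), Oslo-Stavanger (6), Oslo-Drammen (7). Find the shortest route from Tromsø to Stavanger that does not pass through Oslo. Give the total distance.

7

Some routes from Tromsø to Stavanger avoiding Oslo:
Tromsø → Trondheim → Stavanger: 1 + 8 = 9
Tromsø → Drammen → Stavanger: 5 + 2 = 7
Tromsø → Ålesund → Drammen → Stavanger: 6 + 1 + 2 = 9
Best route has total 7 km.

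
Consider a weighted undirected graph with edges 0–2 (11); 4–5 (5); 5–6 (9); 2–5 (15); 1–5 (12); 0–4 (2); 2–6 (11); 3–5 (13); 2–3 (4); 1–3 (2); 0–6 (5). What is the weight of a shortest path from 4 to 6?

7

Some routes from 4 to 6:
4-5-3-2-6: 5 + 13 + 4 + 11 = 33
4-0-2-6: 2 + 11 + 11 = 24
4-5-2-6: 5 + 15 + 11 = 31
4-5-6: 5 + 9 = 14
4-0-6: 2 + 5 = 7
The minimum is 7.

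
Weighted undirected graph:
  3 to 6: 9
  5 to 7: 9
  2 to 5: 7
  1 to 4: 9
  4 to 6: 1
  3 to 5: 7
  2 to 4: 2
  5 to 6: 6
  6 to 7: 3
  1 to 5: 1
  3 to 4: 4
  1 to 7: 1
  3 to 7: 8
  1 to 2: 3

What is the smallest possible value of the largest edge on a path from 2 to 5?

3

Comparing a few candidate routes:
2 - 4 - 6 - 7 - 1 - 5: max(2, 1, 3, 1, 1) = 3
2 - 1 - 7 - 6 - 5: max(3, 1, 3, 6) = 6
2 - 1 - 5: max(3, 1) = 3
2 - 4 - 6 - 5: max(2, 1, 6) = 6
The minimum achievable maximum is 3.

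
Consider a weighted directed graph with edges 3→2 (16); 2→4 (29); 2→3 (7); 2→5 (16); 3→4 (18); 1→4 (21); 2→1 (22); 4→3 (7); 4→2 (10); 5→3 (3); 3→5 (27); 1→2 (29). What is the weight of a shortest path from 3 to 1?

Paths from 3 to 1:
3 -> 2 -> 1: 16 + 22 = 38
3 -> 4 -> 2 -> 1: 18 + 10 + 22 = 50
Shortest: 38.

38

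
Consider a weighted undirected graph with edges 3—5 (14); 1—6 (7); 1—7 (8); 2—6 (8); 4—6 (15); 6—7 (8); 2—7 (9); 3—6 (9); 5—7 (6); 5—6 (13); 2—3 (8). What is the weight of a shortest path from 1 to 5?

Some routes from 1 to 5:
1-6-3-5: 7 + 9 + 14 = 30
1-7-6-5: 8 + 8 + 13 = 29
1-6-5: 7 + 13 = 20
1-6-7-5: 7 + 8 + 6 = 21
1-7-5: 8 + 6 = 14
1-6-2-7-5: 7 + 8 + 9 + 6 = 30
Shortest: 14.

14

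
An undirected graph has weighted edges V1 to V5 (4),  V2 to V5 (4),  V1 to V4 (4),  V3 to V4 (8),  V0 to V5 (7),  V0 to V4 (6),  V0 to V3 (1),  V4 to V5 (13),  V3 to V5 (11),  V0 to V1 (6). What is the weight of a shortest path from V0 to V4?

6

Checking several routes:
V0-V4: 6
V0-V3-V4: 1 + 8 = 9
V0-V1-V4: 6 + 4 = 10
The minimum is 6.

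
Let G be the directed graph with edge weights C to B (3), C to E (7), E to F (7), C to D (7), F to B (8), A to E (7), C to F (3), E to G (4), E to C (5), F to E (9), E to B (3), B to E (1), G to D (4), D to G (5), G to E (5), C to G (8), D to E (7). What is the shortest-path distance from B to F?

8

Routes from B to F:
B-E-F: 1 + 7 = 8
B-E-C-F: 1 + 5 + 3 = 9
Shortest: 8.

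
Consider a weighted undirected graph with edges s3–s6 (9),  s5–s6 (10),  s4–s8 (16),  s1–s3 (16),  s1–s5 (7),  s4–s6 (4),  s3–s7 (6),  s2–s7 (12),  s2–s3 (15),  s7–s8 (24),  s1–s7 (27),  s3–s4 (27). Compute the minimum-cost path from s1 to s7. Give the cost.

22

Some routes from s1 to s7:
s1→s3→s2→s7: 16 + 15 + 12 = 43
s1→s5→s6→s3→s7: 7 + 10 + 9 + 6 = 32
s1→s7: 27
s1→s3→s7: 16 + 6 = 22
Best route has total 22.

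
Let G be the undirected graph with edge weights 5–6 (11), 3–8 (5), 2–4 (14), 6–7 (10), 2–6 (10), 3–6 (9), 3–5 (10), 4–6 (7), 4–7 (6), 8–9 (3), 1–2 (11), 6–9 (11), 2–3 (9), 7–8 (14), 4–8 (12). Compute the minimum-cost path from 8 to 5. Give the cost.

Some routes from 8 to 5:
8→3→6→5: 5 + 9 + 11 = 25
8→3→5: 5 + 10 = 15
8→9→6→5: 3 + 11 + 11 = 25
The minimum is 15.

15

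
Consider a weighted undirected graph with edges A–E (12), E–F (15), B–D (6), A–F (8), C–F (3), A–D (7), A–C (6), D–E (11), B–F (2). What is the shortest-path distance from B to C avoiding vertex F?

19

Paths from B to C avoiding F:
B -> D -> A -> C: 6 + 7 + 6 = 19
B -> D -> E -> A -> C: 6 + 11 + 12 + 6 = 35
Best route has total 19.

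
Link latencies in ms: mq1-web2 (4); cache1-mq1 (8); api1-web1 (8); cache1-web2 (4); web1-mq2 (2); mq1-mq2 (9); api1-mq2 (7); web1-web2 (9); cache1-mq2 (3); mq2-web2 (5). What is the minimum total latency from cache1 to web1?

Some routes from cache1 to web1:
cache1 - mq2 - web1: 3 + 2 = 5
cache1 - mq2 - web2 - web1: 3 + 5 + 9 = 17
cache1 - web2 - mq2 - web1: 4 + 5 + 2 = 11
cache1 - web2 - web1: 4 + 9 = 13
Best route has total 5 ms.

5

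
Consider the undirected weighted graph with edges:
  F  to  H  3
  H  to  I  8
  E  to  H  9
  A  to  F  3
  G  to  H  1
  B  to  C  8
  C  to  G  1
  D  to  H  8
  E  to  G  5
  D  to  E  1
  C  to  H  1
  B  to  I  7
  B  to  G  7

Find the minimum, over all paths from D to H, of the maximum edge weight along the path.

5

Checking several routes:
D -> E -> G -> C -> H: max(1, 5, 1, 1) = 5
D -> E -> G -> B -> C -> H: max(1, 5, 7, 8, 1) = 8
D -> H: max(8) = 8
D -> E -> G -> H: max(1, 5, 1) = 5
D -> E -> G -> B -> I -> H: max(1, 5, 7, 7, 8) = 8
D -> E -> G -> C -> B -> I -> H: max(1, 5, 1, 8, 7, 8) = 8
The minimum achievable maximum is 5.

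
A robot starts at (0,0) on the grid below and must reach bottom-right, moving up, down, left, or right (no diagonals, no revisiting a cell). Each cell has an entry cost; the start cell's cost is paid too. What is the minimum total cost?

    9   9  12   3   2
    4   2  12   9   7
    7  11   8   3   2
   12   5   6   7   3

Path [0,0]→[1,0]→[1,1]→[2,1]→[2,2]→[2,3]→[2,4]→[3,4]: 9 + 4 + 2 + 11 + 8 + 3 + 2 + 3 = 42.

42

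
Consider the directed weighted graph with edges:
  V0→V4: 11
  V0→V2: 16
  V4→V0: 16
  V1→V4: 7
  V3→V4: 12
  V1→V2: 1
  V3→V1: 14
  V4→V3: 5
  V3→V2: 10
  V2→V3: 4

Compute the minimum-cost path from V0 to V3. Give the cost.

16

Paths from V0 to V3:
V0 - V2 - V3: 16 + 4 = 20
V0 - V4 - V3: 11 + 5 = 16
Best route has total 16.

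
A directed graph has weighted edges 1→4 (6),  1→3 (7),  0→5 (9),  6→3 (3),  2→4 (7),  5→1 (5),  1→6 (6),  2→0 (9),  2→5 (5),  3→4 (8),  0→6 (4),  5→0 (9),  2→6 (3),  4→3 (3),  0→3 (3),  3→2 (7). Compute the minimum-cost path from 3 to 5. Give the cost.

Routes from 3 to 5:
3-2-0-5: 7 + 9 + 9 = 25
3-2-5: 7 + 5 = 12
Best route has total 12.

12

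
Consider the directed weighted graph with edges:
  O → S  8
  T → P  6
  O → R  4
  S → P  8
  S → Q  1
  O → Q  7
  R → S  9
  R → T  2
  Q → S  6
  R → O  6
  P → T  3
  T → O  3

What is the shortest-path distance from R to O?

Candidate routes:
R → S → P → T → O: 9 + 8 + 3 + 3 = 23
R → T → O: 2 + 3 = 5
R → O: 6
Best route has total 5.

5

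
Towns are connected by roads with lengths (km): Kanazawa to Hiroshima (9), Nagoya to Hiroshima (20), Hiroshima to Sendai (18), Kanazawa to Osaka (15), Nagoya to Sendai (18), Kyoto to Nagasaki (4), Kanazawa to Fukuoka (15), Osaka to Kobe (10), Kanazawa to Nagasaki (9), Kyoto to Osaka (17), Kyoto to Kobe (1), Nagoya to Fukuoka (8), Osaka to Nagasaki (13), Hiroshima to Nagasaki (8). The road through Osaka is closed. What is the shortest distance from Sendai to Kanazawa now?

27

Checking several routes:
Sendai-Hiroshima-Kanazawa: 18 + 9 = 27
Sendai-Nagoya-Fukuoka-Kanazawa: 18 + 8 + 15 = 41
Sendai-Nagoya-Hiroshima-Kanazawa: 18 + 20 + 9 = 47
Sendai-Hiroshima-Nagasaki-Kanazawa: 18 + 8 + 9 = 35
Shortest: 27 km.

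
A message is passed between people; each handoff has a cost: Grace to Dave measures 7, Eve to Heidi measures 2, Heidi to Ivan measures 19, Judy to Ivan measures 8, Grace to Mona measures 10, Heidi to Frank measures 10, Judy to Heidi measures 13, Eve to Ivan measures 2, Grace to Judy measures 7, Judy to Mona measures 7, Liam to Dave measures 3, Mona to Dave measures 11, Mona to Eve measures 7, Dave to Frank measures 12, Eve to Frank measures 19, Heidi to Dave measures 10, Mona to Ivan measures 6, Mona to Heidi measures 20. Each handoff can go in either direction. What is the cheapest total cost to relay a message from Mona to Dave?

Some routes from Mona to Dave:
Mona→Grace→Dave: 10 + 7 = 17
Mona→Dave: 11
Mona→Eve→Heidi→Dave: 7 + 2 + 10 = 19
Mona→Judy→Grace→Dave: 7 + 7 + 7 = 21
Mona→Ivan→Eve→Heidi→Dave: 6 + 2 + 2 + 10 = 20
Shortest: 11.

11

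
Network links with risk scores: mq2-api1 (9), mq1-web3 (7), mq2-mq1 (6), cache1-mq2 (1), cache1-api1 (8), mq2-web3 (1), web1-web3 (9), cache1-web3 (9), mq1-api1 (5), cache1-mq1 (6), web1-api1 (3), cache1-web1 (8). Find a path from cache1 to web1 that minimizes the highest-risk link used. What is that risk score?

6

A few of the cache1→web1 routes:
cache1→mq2→mq1→api1→web1: max(1, 6, 5, 3) = 6
cache1→mq1→api1→web1: max(6, 5, 3) = 6
cache1→mq2→web3→mq1→api1→web1: max(1, 1, 7, 5, 3) = 7
Smallest bottleneck: 6.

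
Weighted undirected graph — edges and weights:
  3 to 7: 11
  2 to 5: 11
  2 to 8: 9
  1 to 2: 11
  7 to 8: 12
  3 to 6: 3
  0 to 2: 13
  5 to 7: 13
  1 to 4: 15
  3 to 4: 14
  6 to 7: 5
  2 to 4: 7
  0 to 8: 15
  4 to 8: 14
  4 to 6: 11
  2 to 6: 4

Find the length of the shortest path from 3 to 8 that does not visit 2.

20

Some routes from 3 to 8 avoiding 2:
3→4→8: 14 + 14 = 28
3→6→7→8: 3 + 5 + 12 = 20
3→7→8: 11 + 12 = 23
The minimum is 20.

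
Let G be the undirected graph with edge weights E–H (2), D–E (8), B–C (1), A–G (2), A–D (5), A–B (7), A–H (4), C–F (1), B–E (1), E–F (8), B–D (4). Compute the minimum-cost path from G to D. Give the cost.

Some routes from G to D:
G → A → H → E → D: 2 + 4 + 2 + 8 = 16
G → A → H → E → B → D: 2 + 4 + 2 + 1 + 4 = 13
G → A → H → E → F → C → B → D: 2 + 4 + 2 + 8 + 1 + 1 + 4 = 22
G → A → B → E → D: 2 + 7 + 1 + 8 = 18
G → A → D: 2 + 5 = 7
G → A → B → D: 2 + 7 + 4 = 13
The minimum is 7.

7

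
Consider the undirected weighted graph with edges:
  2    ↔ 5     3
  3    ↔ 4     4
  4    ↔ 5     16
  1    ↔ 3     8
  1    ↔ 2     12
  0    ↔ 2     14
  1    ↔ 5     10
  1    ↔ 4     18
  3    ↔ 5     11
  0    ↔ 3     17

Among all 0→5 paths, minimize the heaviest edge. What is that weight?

14

Comparing a few candidate routes:
0→2→5: max(14, 3) = 14
0→3→1→5: max(17, 8, 10) = 17
0→3→1→2→5: max(17, 8, 12, 3) = 17
0→2→1→5: max(14, 12, 10) = 14
0→2→1→3→5: max(14, 12, 8, 11) = 14
0→2→1→3→4→5: max(14, 12, 8, 4, 16) = 16
The minimum achievable maximum is 14.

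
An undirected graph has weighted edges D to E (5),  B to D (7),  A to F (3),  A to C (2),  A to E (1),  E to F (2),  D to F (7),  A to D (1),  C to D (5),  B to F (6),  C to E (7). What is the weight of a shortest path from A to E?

1

Comparing a few candidate routes:
A - F - E: 3 + 2 = 5
A - E: 1
A - D - E: 1 + 5 = 6
Shortest: 1.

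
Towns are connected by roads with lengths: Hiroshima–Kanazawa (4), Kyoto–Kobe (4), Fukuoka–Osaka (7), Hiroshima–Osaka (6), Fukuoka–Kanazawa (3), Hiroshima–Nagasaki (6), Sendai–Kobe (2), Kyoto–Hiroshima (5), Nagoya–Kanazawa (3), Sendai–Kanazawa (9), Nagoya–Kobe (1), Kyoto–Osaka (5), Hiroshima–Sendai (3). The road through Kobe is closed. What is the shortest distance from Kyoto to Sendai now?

A few of the Kyoto→Sendai routes:
Kyoto → Hiroshima → Kanazawa → Sendai: 5 + 4 + 9 = 18
Kyoto → Hiroshima → Sendai: 5 + 3 = 8
Kyoto → Osaka → Hiroshima → Sendai: 5 + 6 + 3 = 14
Shortest: 8.

8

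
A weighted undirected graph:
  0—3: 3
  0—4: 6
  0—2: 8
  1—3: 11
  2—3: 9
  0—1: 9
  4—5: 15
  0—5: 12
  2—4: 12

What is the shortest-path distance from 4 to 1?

15

Some routes from 4 to 1:
4 - 0 - 1: 6 + 9 = 15
4 - 2 - 0 - 1: 12 + 8 + 9 = 29
4 - 2 - 3 - 1: 12 + 9 + 11 = 32
4 - 0 - 3 - 1: 6 + 3 + 11 = 20
The minimum is 15.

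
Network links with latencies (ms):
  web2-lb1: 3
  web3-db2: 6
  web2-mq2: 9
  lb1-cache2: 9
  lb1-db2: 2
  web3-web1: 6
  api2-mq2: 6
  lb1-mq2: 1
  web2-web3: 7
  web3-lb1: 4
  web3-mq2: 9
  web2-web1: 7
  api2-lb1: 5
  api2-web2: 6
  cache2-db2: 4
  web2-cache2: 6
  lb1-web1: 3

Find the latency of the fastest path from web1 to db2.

Comparing a few candidate routes:
web1 -> web3 -> lb1 -> db2: 6 + 4 + 2 = 12
web1 -> lb1 -> db2: 3 + 2 = 5
web1 -> web2 -> lb1 -> db2: 7 + 3 + 2 = 12
web1 -> web3 -> db2: 6 + 6 = 12
web1 -> lb1 -> web3 -> db2: 3 + 4 + 6 = 13
web1 -> lb1 -> cache2 -> db2: 3 + 9 + 4 = 16
The minimum is 5 ms.

5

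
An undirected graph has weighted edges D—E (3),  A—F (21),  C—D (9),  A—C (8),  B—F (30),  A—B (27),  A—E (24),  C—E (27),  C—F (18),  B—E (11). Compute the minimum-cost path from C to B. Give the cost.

Comparing a few candidate routes:
C - D - E - B: 9 + 3 + 11 = 23
C - A - B: 8 + 27 = 35
C - A - E - B: 8 + 24 + 11 = 43
C - E - B: 27 + 11 = 38
Shortest: 23.

23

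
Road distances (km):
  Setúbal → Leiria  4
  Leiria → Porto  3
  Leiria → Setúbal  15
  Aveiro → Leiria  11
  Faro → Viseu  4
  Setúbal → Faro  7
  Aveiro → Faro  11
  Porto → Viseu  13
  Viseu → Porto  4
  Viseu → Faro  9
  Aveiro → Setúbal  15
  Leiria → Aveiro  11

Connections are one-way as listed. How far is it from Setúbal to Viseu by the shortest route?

Routes from Setúbal to Viseu:
Setúbal→Leiria→Porto→Viseu: 4 + 3 + 13 = 20
Setúbal→Faro→Viseu: 7 + 4 = 11
Setúbal→Leiria→Aveiro→Faro→Viseu: 4 + 11 + 11 + 4 = 30
Shortest: 11 km.

11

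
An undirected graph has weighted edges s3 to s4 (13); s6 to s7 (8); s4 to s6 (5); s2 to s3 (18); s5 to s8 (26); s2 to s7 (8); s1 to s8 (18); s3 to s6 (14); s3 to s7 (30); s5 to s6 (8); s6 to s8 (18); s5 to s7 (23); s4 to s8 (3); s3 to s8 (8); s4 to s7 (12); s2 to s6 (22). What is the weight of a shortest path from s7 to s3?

22

Comparing a few candidate routes:
s7-s4-s3: 12 + 13 = 25
s7-s6-s4-s3: 8 + 5 + 13 = 26
s7-s6-s4-s8-s3: 8 + 5 + 3 + 8 = 24
s7-s6-s3: 8 + 14 = 22
s7-s4-s8-s3: 12 + 3 + 8 = 23
s7-s2-s3: 8 + 18 = 26
Shortest: 22.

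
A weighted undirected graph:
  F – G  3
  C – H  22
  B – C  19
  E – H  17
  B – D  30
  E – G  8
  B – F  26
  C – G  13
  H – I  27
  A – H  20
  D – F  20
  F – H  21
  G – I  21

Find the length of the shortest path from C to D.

36

A few of the C→D routes:
C - H - F - D: 22 + 21 + 20 = 63
C - H - E - G - F - D: 22 + 17 + 8 + 3 + 20 = 70
C - G - F - D: 13 + 3 + 20 = 36
C - B - D: 19 + 30 = 49
C - B - F - D: 19 + 26 + 20 = 65
Best route has total 36.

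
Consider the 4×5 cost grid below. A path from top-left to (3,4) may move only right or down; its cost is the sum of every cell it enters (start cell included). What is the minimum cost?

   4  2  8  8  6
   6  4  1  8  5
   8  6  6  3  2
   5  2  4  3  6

28

Best path: [0,0] [0,1] [1,1] [1,2] [2,2] [2,3] [2,4] [3,4]
Cost: 4 + 2 + 4 + 1 + 6 + 3 + 2 + 6 = 28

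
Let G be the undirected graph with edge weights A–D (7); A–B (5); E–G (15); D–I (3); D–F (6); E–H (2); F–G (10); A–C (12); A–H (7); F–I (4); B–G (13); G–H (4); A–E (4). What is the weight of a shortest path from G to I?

14

Comparing a few candidate routes:
G-H-E-A-D-F-I: 4 + 2 + 4 + 7 + 6 + 4 = 27
G-F-D-I: 10 + 6 + 3 = 19
G-H-E-A-D-I: 4 + 2 + 4 + 7 + 3 = 20
G-B-A-D-I: 13 + 5 + 7 + 3 = 28
G-F-I: 10 + 4 = 14
G-H-A-D-I: 4 + 7 + 7 + 3 = 21
The minimum is 14.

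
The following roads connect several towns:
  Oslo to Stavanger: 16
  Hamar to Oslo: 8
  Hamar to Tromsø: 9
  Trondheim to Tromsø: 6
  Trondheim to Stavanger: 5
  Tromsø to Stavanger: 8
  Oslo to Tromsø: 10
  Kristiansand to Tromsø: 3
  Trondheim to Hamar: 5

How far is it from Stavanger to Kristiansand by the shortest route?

Some routes from Stavanger to Kristiansand:
Stavanger - Tromsø - Kristiansand: 8 + 3 = 11
Stavanger - Trondheim - Hamar - Tromsø - Kristiansand: 5 + 5 + 9 + 3 = 22
Stavanger - Trondheim - Tromsø - Kristiansand: 5 + 6 + 3 = 14
The minimum is 11.

11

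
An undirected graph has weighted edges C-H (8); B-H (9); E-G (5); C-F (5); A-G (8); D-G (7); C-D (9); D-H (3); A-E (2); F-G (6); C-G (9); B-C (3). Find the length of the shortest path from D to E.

Some routes from D to E:
D→G→E: 7 + 5 = 12
D→G→A→E: 7 + 8 + 2 = 17
D→H→C→F→G→E: 3 + 8 + 5 + 6 + 5 = 27
D→C→G→E: 9 + 9 + 5 = 23
D→H→C→G→E: 3 + 8 + 9 + 5 = 25
D→C→F→G→E: 9 + 5 + 6 + 5 = 25
Shortest: 12.

12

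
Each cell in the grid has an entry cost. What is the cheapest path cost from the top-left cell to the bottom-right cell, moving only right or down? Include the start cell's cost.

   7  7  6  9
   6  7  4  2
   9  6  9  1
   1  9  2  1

Best path: r0c0 → r0c1 → r0c2 → r1c2 → r1c3 → r2c3 → r3c3
Cost: 7 + 7 + 6 + 4 + 2 + 1 + 1 = 28
(Top row then right column would cost 33.)

28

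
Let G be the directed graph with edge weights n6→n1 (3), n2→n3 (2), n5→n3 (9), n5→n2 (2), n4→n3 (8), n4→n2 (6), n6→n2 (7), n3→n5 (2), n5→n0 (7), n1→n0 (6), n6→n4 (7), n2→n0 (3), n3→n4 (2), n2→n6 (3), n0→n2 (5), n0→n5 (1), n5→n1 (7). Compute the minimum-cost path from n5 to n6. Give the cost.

5

Routes from n5 to n6:
n5 -> n3 -> n4 -> n2 -> n6: 9 + 2 + 6 + 3 = 20
n5 -> n1 -> n0 -> n2 -> n6: 7 + 6 + 5 + 3 = 21
n5 -> n0 -> n2 -> n6: 7 + 5 + 3 = 15
n5 -> n2 -> n6: 2 + 3 = 5
The minimum is 5.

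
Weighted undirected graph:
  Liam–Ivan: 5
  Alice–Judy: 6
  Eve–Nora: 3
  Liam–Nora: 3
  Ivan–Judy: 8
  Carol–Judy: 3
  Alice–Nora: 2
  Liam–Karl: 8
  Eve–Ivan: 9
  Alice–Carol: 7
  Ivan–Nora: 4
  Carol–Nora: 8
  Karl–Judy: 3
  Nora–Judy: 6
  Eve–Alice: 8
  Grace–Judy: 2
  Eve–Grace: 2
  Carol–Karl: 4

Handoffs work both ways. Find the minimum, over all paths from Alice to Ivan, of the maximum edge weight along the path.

A few of the Alice→Ivan routes:
Alice - Nora - Ivan: max(2, 4) = 4
Alice - Judy - Grace - Eve - Nora - Ivan: max(6, 2, 2, 3, 4) = 6
Alice - Nora - Liam - Ivan: max(2, 3, 5) = 5
Alice - Judy - Grace - Eve - Nora - Liam - Ivan: max(6, 2, 2, 3, 3, 5) = 6
Smallest bottleneck: 4.

4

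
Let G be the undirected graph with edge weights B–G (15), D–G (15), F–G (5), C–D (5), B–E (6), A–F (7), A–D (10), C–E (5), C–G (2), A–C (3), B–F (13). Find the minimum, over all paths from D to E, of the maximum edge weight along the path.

5

A few of the D→E routes:
D→A→C→G→F→B→E: max(10, 3, 2, 5, 13, 6) = 13
D→A→C→E: max(10, 3, 5) = 10
D→C→E: max(5, 5) = 5
D→A→F→B→E: max(10, 7, 13, 6) = 13
D→A→F→G→C→E: max(10, 7, 5, 2, 5) = 10
Smallest bottleneck: 5.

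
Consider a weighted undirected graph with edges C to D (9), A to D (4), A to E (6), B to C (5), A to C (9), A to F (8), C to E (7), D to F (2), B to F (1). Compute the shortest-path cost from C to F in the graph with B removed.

Some routes from C to F avoiding B:
C-D-F: 9 + 2 = 11
C-A-F: 9 + 8 = 17
C-E-A-D-F: 7 + 6 + 4 + 2 = 19
C-A-D-F: 9 + 4 + 2 = 15
Shortest: 11.

11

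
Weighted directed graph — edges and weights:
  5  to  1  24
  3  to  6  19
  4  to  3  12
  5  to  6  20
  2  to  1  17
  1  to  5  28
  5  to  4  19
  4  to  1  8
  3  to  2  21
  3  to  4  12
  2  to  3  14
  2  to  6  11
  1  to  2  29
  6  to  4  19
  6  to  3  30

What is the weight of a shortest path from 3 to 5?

48

Comparing a few candidate routes:
3 -> 4 -> 1 -> 5: 12 + 8 + 28 = 48
3 -> 2 -> 1 -> 5: 21 + 17 + 28 = 66
3 -> 6 -> 4 -> 1 -> 5: 19 + 19 + 8 + 28 = 74
Best route has total 48.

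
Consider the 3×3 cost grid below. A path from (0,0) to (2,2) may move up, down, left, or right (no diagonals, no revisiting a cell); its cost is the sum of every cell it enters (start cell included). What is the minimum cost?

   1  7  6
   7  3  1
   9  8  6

18

Best path: (0,0) → (0,1) → (1,1) → (1,2) → (2,2)
Cost: 1 + 7 + 3 + 1 + 6 = 18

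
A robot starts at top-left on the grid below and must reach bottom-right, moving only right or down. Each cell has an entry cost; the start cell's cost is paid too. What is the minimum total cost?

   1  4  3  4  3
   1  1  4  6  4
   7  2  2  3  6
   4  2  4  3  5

18

Take r0c0 -> r1c0 -> r1c1 -> r2c1 -> r2c2 -> r2c3 -> r3c3 -> r3c4 for a total of 1 + 1 + 1 + 2 + 2 + 3 + 3 + 5 = 18.
For comparison, the top-then-right route costs 30.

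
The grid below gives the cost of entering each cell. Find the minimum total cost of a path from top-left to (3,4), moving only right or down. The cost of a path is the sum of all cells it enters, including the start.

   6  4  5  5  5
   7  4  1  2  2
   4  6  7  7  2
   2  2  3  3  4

Path r0c0 → r0c1 → r1c1 → r1c2 → r1c3 → r1c4 → r2c4 → r3c4: 6 + 4 + 4 + 1 + 2 + 2 + 2 + 4 = 25.
(Top row then right column would cost 33.)

25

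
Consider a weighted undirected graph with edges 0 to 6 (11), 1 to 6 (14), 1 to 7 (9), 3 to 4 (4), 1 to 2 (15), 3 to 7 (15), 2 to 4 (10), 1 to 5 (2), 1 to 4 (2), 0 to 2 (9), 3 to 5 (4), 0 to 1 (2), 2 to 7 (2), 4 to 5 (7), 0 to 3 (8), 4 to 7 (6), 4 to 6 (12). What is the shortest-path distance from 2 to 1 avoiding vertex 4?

11

Checking several routes:
2 - 0 - 3 - 5 - 1: 9 + 8 + 4 + 2 = 23
2 - 7 - 3 - 5 - 1: 2 + 15 + 4 + 2 = 23
2 - 1: 15
2 - 7 - 1: 2 + 9 = 11
2 - 7 - 3 - 0 - 1: 2 + 15 + 8 + 2 = 27
2 - 0 - 1: 9 + 2 = 11
The minimum is 11.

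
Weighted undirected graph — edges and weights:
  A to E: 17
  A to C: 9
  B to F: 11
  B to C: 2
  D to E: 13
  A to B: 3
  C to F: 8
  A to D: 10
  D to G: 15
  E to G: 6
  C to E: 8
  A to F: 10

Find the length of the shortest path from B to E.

10

Some routes from B to E:
B-A-D-E: 3 + 10 + 13 = 26
B-C-E: 2 + 8 = 10
B-A-C-E: 3 + 9 + 8 = 20
B-A-E: 3 + 17 = 20
The minimum is 10.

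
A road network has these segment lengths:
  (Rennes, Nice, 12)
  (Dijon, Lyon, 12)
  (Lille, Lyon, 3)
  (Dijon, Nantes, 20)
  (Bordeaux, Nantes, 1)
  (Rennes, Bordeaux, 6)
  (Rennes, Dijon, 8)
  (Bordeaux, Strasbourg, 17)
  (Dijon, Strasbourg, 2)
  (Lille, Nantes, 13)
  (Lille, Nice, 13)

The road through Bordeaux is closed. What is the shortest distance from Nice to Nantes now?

Candidate routes:
Nice-Rennes-Dijon-Nantes: 12 + 8 + 20 = 40
Nice-Lille-Nantes: 13 + 13 = 26
Nice-Lille-Lyon-Dijon-Nantes: 13 + 3 + 12 + 20 = 48
Nice-Rennes-Dijon-Lyon-Lille-Nantes: 12 + 8 + 12 + 3 + 13 = 48
The minimum is 26.

26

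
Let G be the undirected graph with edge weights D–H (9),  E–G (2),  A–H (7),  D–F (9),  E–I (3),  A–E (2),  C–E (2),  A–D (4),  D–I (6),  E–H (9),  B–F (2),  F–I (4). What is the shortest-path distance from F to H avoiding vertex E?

18

Routes from F to H avoiding E:
F → D → A → H: 9 + 4 + 7 = 20
F → D → H: 9 + 9 = 18
F → I → D → H: 4 + 6 + 9 = 19
F → I → D → A → H: 4 + 6 + 4 + 7 = 21
Best route has total 18.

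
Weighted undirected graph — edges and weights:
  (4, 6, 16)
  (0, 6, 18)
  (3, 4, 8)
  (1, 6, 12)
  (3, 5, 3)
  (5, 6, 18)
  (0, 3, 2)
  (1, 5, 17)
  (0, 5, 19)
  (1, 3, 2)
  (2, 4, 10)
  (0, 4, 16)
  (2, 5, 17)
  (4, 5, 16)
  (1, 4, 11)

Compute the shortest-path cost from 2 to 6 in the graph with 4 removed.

34

Some routes from 2 to 6 avoiding 4:
2→5→6: 17 + 18 = 35
2→5→3→1→6: 17 + 3 + 2 + 12 = 34
2→5→1→6: 17 + 17 + 12 = 46
2→5→3→0→6: 17 + 3 + 2 + 18 = 40
2→5→0→3→1→6: 17 + 19 + 2 + 2 + 12 = 52
Shortest: 34.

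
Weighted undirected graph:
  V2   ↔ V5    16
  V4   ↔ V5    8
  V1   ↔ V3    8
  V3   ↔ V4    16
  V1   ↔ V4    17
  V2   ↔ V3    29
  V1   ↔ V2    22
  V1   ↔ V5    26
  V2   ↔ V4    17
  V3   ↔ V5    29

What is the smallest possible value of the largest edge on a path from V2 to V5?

16

Checking several routes:
V2 -> V1 -> V3 -> V4 -> V5: max(22, 8, 16, 8) = 22
V2 -> V4 -> V5: max(17, 8) = 17
V2 -> V1 -> V4 -> V5: max(22, 17, 8) = 22
V2 -> V5: max(16) = 16
Smallest bottleneck: 16.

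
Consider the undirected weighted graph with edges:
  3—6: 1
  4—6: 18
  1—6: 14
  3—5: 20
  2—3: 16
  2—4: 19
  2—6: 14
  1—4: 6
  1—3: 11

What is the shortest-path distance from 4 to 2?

Some routes from 4 to 2:
4 -> 2: 19
4 -> 6 -> 2: 18 + 14 = 32
4 -> 1 -> 3 -> 6 -> 2: 6 + 11 + 1 + 14 = 32
Shortest: 19.

19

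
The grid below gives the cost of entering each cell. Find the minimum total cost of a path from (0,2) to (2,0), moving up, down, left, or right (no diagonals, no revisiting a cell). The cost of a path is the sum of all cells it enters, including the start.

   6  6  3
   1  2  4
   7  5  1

Cheapest: [0,2] [1,2] [1,1] [1,0] [2,0]
  3 + 4 + 2 + 1 + 7 = 17

17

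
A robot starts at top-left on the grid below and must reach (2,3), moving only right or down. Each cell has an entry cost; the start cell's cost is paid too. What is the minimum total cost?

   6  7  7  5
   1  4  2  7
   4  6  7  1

One optimal route is [0,0] → [1,0] → [1,1] → [1,2] → [1,3] → [2,3].
Its cost is 6 + 1 + 4 + 2 + 7 + 1 = 21.

21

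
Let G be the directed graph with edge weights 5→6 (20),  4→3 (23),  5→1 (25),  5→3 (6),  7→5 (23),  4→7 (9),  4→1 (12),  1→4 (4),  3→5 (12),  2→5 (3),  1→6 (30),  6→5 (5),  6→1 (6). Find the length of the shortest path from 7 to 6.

Routes from 7 to 6:
7 -> 5 -> 6: 23 + 20 = 43
7 -> 5 -> 1 -> 6: 23 + 25 + 30 = 78
The minimum is 43.

43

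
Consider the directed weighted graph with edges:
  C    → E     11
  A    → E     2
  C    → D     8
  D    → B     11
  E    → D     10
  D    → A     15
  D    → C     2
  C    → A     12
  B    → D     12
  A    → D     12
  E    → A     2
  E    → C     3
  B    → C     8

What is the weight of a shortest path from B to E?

19

Some routes from B to E:
B→D→A→E: 12 + 15 + 2 = 29
B→C→E: 8 + 11 = 19
B→D→C→E: 12 + 2 + 11 = 25
B→C→A→E: 8 + 12 + 2 = 22
B→D→C→A→E: 12 + 2 + 12 + 2 = 28
Best route has total 19.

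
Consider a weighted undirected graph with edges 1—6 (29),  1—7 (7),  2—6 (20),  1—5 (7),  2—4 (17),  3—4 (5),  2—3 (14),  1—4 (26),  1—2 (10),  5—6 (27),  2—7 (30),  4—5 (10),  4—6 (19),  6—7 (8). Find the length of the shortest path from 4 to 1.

Some routes from 4 to 1:
4 -> 1: 26
4 -> 5 -> 1: 10 + 7 = 17
4 -> 2 -> 1: 17 + 10 = 27
4 -> 3 -> 2 -> 1: 5 + 14 + 10 = 29
Shortest: 17.

17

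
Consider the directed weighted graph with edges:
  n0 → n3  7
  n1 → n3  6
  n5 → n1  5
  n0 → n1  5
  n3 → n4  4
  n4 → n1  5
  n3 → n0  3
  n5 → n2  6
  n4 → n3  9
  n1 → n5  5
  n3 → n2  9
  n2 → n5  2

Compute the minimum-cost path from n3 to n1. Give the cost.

8

Paths from n3 to n1:
n3 -> n4 -> n1: 4 + 5 = 9
n3 -> n0 -> n1: 3 + 5 = 8
n3 -> n2 -> n5 -> n1: 9 + 2 + 5 = 16
The minimum is 8.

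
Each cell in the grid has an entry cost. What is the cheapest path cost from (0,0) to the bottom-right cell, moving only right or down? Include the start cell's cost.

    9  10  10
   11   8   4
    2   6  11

Path [0,0] [1,0] [2,0] [2,1] [2,2]: 9 + 11 + 2 + 6 + 11 = 39.
For comparison, the top-then-right route costs 44.

39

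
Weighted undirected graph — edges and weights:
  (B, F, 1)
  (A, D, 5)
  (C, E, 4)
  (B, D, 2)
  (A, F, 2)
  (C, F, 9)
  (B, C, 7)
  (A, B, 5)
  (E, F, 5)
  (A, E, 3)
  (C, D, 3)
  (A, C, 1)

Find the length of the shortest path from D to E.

7

Some routes from D to E:
D -> C -> E: 3 + 4 = 7
D -> B -> F -> A -> E: 2 + 1 + 2 + 3 = 8
D -> C -> A -> E: 3 + 1 + 3 = 7
Best route has total 7.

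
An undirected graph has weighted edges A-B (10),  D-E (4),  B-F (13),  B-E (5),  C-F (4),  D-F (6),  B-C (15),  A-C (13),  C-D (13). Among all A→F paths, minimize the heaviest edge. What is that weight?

Some routes from A to F:
A - C - F: max(13, 4) = 13
A - C - D - E - B - F: max(13, 13, 4, 5, 13) = 13
A - B - E - D - C - F: max(10, 5, 4, 13, 4) = 13
A - B - F: max(10, 13) = 13
A - C - D - F: max(13, 13, 6) = 13
A - B - E - D - F: max(10, 5, 4, 6) = 10
The minimum achievable maximum is 10.

10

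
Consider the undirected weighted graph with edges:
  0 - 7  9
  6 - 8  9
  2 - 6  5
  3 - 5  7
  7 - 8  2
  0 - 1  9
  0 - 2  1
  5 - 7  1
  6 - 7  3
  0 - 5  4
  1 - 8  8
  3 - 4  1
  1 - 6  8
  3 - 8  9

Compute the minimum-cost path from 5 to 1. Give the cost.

11

Checking several routes:
5-7-6-1: 1 + 3 + 8 = 12
5-7-8-1: 1 + 2 + 8 = 11
5-0-1: 4 + 9 = 13
Best route has total 11.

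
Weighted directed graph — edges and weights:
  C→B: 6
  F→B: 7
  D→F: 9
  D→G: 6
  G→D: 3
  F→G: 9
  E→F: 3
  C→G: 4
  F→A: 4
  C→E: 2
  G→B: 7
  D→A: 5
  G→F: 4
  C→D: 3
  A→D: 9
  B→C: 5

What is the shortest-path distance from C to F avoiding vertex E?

Paths from C to F avoiding E:
C -> G -> F: 4 + 4 = 8
C -> D -> G -> F: 3 + 6 + 4 = 13
C -> G -> D -> F: 4 + 3 + 9 = 16
C -> D -> F: 3 + 9 = 12
The minimum is 8.

8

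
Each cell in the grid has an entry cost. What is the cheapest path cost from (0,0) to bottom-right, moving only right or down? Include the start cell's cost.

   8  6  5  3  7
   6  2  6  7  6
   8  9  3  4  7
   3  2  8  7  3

Take (0,0) → (0,1) → (1,1) → (1,2) → (2,2) → (2,3) → (2,4) → (3,4) for a total of 8 + 6 + 2 + 6 + 3 + 4 + 7 + 3 = 39.
(Top row then right column would cost 45.)

39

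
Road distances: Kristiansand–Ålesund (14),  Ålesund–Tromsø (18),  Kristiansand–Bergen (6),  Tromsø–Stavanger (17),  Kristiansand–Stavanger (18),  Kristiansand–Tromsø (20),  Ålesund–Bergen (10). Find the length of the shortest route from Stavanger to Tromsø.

17

Paths from Stavanger to Tromsø:
Stavanger -> Kristiansand -> Ålesund -> Tromsø: 18 + 14 + 18 = 50
Stavanger -> Kristiansand -> Tromsø: 18 + 20 = 38
Stavanger -> Tromsø: 17
Stavanger -> Kristiansand -> Bergen -> Ålesund -> Tromsø: 18 + 6 + 10 + 18 = 52
Shortest: 17.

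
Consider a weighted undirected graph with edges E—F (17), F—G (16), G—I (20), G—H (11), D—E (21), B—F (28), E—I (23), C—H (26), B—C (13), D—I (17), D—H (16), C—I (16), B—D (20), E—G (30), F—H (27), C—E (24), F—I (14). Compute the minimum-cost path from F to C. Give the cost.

30

A few of the F→C routes:
F - G - H - C: 16 + 11 + 26 = 53
F - I - C: 14 + 16 = 30
F - B - C: 28 + 13 = 41
F - G - I - C: 16 + 20 + 16 = 52
F - E - C: 17 + 24 = 41
The minimum is 30.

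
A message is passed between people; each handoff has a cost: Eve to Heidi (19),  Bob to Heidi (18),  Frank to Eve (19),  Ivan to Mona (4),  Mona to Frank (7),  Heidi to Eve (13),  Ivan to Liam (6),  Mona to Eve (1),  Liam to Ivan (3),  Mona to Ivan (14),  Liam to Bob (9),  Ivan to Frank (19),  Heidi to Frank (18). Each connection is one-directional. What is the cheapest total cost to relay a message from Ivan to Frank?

Paths from Ivan to Frank:
Ivan - Mona - Eve - Heidi - Frank: 4 + 1 + 19 + 18 = 42
Ivan - Liam - Bob - Heidi - Frank: 6 + 9 + 18 + 18 = 51
Ivan - Frank: 19
Ivan - Mona - Frank: 4 + 7 = 11
Shortest: 11.

11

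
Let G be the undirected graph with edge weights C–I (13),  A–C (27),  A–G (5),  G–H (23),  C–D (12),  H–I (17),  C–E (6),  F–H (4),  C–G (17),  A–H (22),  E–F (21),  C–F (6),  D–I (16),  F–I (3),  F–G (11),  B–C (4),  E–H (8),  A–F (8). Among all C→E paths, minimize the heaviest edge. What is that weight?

Comparing a few candidate routes:
C-D-I-F-H-E: max(12, 16, 3, 4, 8) = 16
C-F-H-E: max(6, 4, 8) = 8
C-E: max(6) = 6
C-I-F-H-E: max(13, 3, 4, 8) = 13
C-G-F-I-H-E: max(17, 11, 3, 17, 8) = 17
Smallest bottleneck: 6.

6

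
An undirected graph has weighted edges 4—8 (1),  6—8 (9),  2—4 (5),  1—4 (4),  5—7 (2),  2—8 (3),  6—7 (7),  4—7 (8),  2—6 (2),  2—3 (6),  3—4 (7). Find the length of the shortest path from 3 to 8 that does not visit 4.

Candidate routes:
3 → 2 → 8: 6 + 3 = 9
3 → 2 → 6 → 8: 6 + 2 + 9 = 17
Best route has total 9.

9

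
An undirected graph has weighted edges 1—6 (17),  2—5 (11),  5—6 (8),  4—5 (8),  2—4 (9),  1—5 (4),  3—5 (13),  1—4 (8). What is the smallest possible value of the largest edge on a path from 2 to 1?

9

Comparing a few candidate routes:
2→5→1: max(11, 4) = 11
2→4→5→1: max(9, 8, 4) = 9
2→5→4→1: max(11, 8, 8) = 11
2→4→5→6→1: max(9, 8, 8, 17) = 17
2→4→1: max(9, 8) = 9
Smallest bottleneck: 9.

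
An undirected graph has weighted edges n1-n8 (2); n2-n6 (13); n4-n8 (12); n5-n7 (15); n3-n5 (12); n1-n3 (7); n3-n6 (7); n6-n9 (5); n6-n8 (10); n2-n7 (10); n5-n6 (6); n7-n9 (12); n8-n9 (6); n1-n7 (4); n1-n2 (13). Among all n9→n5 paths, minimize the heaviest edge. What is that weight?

6

Checking several routes:
n9 -> n8 -> n1 -> n3 -> n6 -> n5: max(6, 2, 7, 7, 6) = 7
n9 -> n8 -> n6 -> n3 -> n5: max(6, 10, 7, 12) = 12
n9 -> n6 -> n5: max(5, 6) = 6
n9 -> n8 -> n1 -> n3 -> n5: max(6, 2, 7, 12) = 12
n9 -> n8 -> n6 -> n5: max(6, 10, 6) = 10
Best route has worst link 6.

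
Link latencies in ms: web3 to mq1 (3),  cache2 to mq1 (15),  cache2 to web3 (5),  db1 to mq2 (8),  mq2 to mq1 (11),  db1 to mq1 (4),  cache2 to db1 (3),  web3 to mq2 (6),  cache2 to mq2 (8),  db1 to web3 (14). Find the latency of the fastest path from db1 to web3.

Checking several routes:
db1 -> mq1 -> web3: 4 + 3 = 7
db1 -> mq2 -> web3: 8 + 6 = 14
db1 -> cache2 -> mq2 -> web3: 3 + 8 + 6 = 17
db1 -> web3: 14
db1 -> cache2 -> web3: 3 + 5 = 8
The minimum is 7 ms.

7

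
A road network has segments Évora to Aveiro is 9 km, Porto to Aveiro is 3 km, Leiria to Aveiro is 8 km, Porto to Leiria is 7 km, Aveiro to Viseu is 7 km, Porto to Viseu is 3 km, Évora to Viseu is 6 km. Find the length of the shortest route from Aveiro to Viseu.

Routes from Aveiro to Viseu:
Aveiro-Leiria-Porto-Viseu: 8 + 7 + 3 = 18
Aveiro-Évora-Viseu: 9 + 6 = 15
Aveiro-Viseu: 7
Aveiro-Porto-Viseu: 3 + 3 = 6
Shortest: 6 km.

6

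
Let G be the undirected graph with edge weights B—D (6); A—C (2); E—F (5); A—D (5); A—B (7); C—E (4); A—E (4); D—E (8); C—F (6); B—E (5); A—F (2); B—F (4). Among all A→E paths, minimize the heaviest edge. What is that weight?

4

Some routes from A to E:
A→F→E: max(2, 5) = 5
A→E: max(4) = 4
A→F→B→E: max(2, 4, 5) = 5
A→C→E: max(2, 4) = 4
Best route has worst link 4.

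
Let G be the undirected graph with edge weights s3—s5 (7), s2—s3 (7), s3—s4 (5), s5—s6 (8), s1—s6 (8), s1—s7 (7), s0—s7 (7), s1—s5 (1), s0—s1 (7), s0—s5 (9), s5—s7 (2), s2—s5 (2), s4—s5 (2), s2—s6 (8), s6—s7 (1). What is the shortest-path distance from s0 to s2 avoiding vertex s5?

Paths from s0 to s2 avoiding s5:
s0→s1→s6→s2: 7 + 8 + 8 = 23
s0→s7→s6→s2: 7 + 1 + 8 = 16
s0→s7→s1→s6→s2: 7 + 7 + 8 + 8 = 30
s0→s1→s7→s6→s2: 7 + 7 + 1 + 8 = 23
The minimum is 16.

16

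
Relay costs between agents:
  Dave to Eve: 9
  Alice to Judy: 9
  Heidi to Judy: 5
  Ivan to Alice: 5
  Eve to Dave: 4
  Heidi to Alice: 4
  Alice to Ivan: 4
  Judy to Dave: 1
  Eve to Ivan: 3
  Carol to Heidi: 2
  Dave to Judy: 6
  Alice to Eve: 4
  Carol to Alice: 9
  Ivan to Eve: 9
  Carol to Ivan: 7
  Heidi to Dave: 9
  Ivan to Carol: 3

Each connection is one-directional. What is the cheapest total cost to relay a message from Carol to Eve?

10

A few of the Carol→Eve routes:
Carol -> Alice -> Eve: 9 + 4 = 13
Carol -> Ivan -> Alice -> Eve: 7 + 5 + 4 = 16
Carol -> Heidi -> Judy -> Dave -> Eve: 2 + 5 + 1 + 9 = 17
Carol -> Ivan -> Eve: 7 + 9 = 16
Carol -> Heidi -> Alice -> Eve: 2 + 4 + 4 = 10
Shortest: 10.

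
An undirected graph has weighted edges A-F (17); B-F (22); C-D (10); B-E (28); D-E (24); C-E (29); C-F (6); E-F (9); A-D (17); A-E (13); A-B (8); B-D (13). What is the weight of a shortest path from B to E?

Checking several routes:
B -> A -> E: 8 + 13 = 21
B -> F -> E: 22 + 9 = 31
B -> E: 28
Best route has total 21.

21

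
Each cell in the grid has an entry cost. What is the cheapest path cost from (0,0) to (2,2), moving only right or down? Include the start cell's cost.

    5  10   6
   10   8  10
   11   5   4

One optimal route is r0c0 -> r0c1 -> r1c1 -> r2c1 -> r2c2.
Its cost is 5 + 10 + 8 + 5 + 4 = 32.

32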